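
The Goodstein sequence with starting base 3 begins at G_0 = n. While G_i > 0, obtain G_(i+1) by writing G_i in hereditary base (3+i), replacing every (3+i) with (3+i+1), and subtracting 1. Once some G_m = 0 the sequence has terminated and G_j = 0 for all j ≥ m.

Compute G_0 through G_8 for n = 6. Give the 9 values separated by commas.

6, 7, 7, 7, 7, 7, 6, 5, 4

[0] 6 ≡ 2·3 (base 3). Lift 4: 8. −1: 7.
[1] 7 ≡ 4 + 3 (base 4). Lift 5: 8. −1: 7.
[2] 7 ≡ 5 + 2 (base 5). Lift 6: 8. −1: 7.
[3] 7 ≡ 6 + 1 (base 6). Lift 7: 8. −1: 7.
[4] 7 ≡ 7 (base 7). Lift 8: 8. −1: 7.
[5] 7 ≡ 7 (base 8). Lift 9: 7. −1: 6.
[6] 6 ≡ 6 (base 9). Lift 10: 6. −1: 5.
[7] 5 ≡ 5 (base 10). Lift 11: 5. −1: 4.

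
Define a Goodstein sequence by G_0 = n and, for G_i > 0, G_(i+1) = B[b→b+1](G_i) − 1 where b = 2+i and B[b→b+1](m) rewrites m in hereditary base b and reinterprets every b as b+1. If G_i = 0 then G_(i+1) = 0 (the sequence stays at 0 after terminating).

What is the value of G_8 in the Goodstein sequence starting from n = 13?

100000003325

G_0=13  [base 2] 2^(2 + 1) + 2^2 + 1  →[2↦3]→  3^(3 + 1) + 3^3 + 1 = 109  −1 ⇒ G_1=108
G_1=108  [base 3] 3^(3 + 1) + 3^3  →[3↦4]→  4^(4 + 1) + 4^4 = 1280  −1 ⇒ G_2=1279
G_2=1279  [base 4] 4^(4 + 1) + 3·4^3 + 3·4^2 + 3·4 + 3  →[4↦5]→  5^(5 + 1) + 3·5^3 + 3·5^2 + 3·5 + 3 = 16093  −1 ⇒ G_3=16092
G_3=16092  [base 5] 5^(5 + 1) + 3·5^3 + 3·5^2 + 3·5 + 2  →[5↦6]→  6^(6 + 1) + 3·6^3 + 3·6^2 + 3·6 + 2 = 280712  −1 ⇒ G_4=280711
G_4=280711  [base 6] 6^(6 + 1) + 3·6^3 + 3·6^2 + 3·6 + 1  →[6↦7]→  7^(7 + 1) + 3·7^3 + 3·7^2 + 3·7 + 1 = 5765999  −1 ⇒ G_5=5765998
G_5=5765998  [base 7] 7^(7 + 1) + 3·7^3 + 3·7^2 + 3·7  →[7↦8]→  8^(8 + 1) + 3·8^3 + 3·8^2 + 3·8 = 134219480  −1 ⇒ G_6=134219479
G_6=134219479  [base 8] 8^(8 + 1) + 3·8^3 + 3·8^2 + 2·8 + 7  →[8↦9]→  9^(9 + 1) + 3·9^3 + 3·9^2 + 2·9 + 7 = 3486786856  −1 ⇒ G_7=3486786855
G_7=3486786855  [base 9] 9^(9 + 1) + 3·9^3 + 3·9^2 + 2·9 + 6  →[9↦10]→  10^(10 + 1) + 3·10^3 + 3·10^2 + 2·10 + 6 = 100000003326  −1 ⇒ G_8=100000003325
G_8=100000003325  [base 10] 10^(10 + 1) + 3·10^3 + 3·10^2 + 2·10 + 5  →[10↦11]→  11^(11 + 1) + 3·11^3 + 3·11^2 + 2·11 + 5 = 3138428381104  −1 ⇒ G_9=3138428381103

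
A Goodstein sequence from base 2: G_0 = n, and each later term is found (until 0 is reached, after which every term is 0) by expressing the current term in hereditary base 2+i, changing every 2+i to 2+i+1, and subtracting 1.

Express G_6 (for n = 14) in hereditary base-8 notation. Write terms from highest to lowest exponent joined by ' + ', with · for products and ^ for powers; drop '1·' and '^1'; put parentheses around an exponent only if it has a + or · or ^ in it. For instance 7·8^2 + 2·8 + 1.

14 —HB2→ 2^(2 + 1) + 2^2 + 2 —bump→ 3^(3 + 1) + 3^3 + 3 = 111 —(−1)→ 110
110 —HB3→ 3^(3 + 1) + 3^3 + 2 —bump→ 4^(4 + 1) + 4^4 + 2 = 1282 —(−1)→ 1281
1281 —HB4→ 4^(4 + 1) + 4^4 + 1 —bump→ 5^(5 + 1) + 5^5 + 1 = 18751 —(−1)→ 18750
18750 —HB5→ 5^(5 + 1) + 5^5 —bump→ 6^(6 + 1) + 6^6 = 326592 —(−1)→ 326591
326591 —HB6→ 6^(6 + 1) + 5·6^5 + 5·6^4 + 5·6^3 + 5·6^2 + 5·6 + 5 —bump→ 7^(7 + 1) + 5·7^5 + 5·7^4 + 5·7^3 + 5·7^2 + 5·7 + 5 = 5862841 —(−1)→ 5862840
5862840 —HB7→ 7^(7 + 1) + 5·7^5 + 5·7^4 + 5·7^3 + 5·7^2 + 5·7 + 4 —bump→ 8^(8 + 1) + 5·8^5 + 5·8^4 + 5·8^3 + 5·8^2 + 5·8 + 4 = 134404972 —(−1)→ 134404971
134404971 —HB8→ 8^(8 + 1) + 5·8^5 + 5·8^4 + 5·8^3 + 5·8^2 + 5·8 + 3 —bump→ 9^(9 + 1) + 5·9^5 + 5·9^4 + 5·9^3 + 5·9^2 + 5·9 + 3 = 3487116549 —(−1)→ 3487116548

8^(8 + 1) + 5·8^5 + 5·8^4 + 5·8^3 + 5·8^2 + 5·8 + 3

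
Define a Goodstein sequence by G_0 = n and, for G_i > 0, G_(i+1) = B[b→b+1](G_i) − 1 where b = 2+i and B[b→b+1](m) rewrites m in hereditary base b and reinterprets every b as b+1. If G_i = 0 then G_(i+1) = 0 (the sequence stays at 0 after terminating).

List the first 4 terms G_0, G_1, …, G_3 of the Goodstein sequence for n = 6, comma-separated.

base 2: 6 = 2^2 + 2; at 3: 3^3 + 3 = 30; next = 29
base 3: 29 = 3^3 + 2; at 4: 4^4 + 2 = 258; next = 257
base 4: 257 = 4^4 + 1; at 5: 5^5 + 1 = 3126; next = 3125

6, 29, 257, 3125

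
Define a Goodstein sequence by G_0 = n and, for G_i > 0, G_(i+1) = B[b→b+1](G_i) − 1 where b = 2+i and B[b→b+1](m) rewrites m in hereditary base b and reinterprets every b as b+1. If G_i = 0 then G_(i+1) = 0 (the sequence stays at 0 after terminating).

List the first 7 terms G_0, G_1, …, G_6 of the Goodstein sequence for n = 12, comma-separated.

12, 107, 1065, 15685, 280019, 5764910, 134217867

G_0 = 12. HB_2(12) = 2^(2 + 1) + 2^2. Bump = 108. G_1 = 107.
G_1 = 107. HB_3(107) = 3^(3 + 1) + 2·3^2 + 2·3 + 2. Bump = 1066. G_2 = 1065.
G_2 = 1065. HB_4(1065) = 4^(4 + 1) + 2·4^2 + 2·4 + 1. Bump = 15686. G_3 = 15685.
G_3 = 15685. HB_5(15685) = 5^(5 + 1) + 2·5^2 + 2·5. Bump = 280020. G_4 = 280019.
G_4 = 280019. HB_6(280019) = 6^(6 + 1) + 2·6^2 + 6 + 5. Bump = 5764911. G_5 = 5764910.
G_5 = 5764910. HB_7(5764910) = 7^(7 + 1) + 2·7^2 + 7 + 4. Bump = 134217868. G_6 = 134217867.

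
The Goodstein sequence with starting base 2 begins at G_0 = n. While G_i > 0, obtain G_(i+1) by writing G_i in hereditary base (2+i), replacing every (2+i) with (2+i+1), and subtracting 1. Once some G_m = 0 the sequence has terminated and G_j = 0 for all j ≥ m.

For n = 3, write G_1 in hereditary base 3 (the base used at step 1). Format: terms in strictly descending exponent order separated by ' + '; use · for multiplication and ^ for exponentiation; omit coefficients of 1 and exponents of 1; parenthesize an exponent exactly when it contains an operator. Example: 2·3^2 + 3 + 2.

G_0=3  [base 2] 2 + 1  →[2↦3]→  3 + 1 = 4  −1 ⇒ G_1=3
G_1=3  [base 3] 3  →[3↦4]→  4 = 4  −1 ⇒ G_2=3

3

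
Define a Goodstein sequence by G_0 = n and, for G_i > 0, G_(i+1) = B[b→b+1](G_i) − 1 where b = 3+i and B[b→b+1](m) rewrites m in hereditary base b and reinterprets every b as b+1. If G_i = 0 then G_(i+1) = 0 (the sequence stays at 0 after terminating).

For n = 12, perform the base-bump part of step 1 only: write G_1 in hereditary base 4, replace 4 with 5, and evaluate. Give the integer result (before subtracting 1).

28

step 0: 12 = 3^2 + 3; sub 4 for 3: 4^2 + 4; = 20; G_1 = 20−1 = 19
step 1: 19 = 4^2 + 3; sub 5 for 4: 5^2 + 3; = 28; G_2 = 28−1 = 27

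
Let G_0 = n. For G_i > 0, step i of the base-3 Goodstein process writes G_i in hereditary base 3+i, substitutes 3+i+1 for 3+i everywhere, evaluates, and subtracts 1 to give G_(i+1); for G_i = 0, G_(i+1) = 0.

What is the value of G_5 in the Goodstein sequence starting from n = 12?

i=0: 12 = 3^2 + 3 (b=3); 3→4: 4^2 + 4 = 20; 20−1 = 19
i=1: 19 = 4^2 + 3 (b=4); 4→5: 5^2 + 3 = 28; 28−1 = 27
i=2: 27 = 5^2 + 2 (b=5); 5→6: 6^2 + 2 = 38; 38−1 = 37
i=3: 37 = 6^2 + 1 (b=6); 6→7: 7^2 + 1 = 50; 50−1 = 49
i=4: 49 = 7^2 (b=7); 7→8: 8^2 = 64; 64−1 = 63
i=5: 63 = 7·8 + 7 (b=8); 8→9: 7·9 + 7 = 70; 70−1 = 69

63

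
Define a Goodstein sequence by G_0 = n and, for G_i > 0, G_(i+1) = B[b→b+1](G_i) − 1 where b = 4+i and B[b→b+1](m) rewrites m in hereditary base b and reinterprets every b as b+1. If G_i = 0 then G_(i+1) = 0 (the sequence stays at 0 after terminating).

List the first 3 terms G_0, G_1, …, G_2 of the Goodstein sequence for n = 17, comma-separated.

17, 25, 35

G_0=17  [base 4] 4^2 + 1  →[4↦5]→  5^2 + 1 = 26  −1 ⇒ G_1=25
G_1=25  [base 5] 5^2  →[5↦6]→  6^2 = 36  −1 ⇒ G_2=35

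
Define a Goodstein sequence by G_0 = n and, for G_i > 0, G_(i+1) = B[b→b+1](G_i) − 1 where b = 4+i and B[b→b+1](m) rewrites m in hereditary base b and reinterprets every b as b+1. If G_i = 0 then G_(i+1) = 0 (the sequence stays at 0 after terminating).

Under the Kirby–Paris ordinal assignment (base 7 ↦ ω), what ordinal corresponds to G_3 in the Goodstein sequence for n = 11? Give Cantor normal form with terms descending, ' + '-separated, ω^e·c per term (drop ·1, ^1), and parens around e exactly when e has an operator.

ω·2

i=0: 11 = 2·4 + 3 (b=4); 4→5: 2·5 + 3 = 13; 13−1 = 12
i=1: 12 = 2·5 + 2 (b=5); 5→6: 2·6 + 2 = 14; 14−1 = 13
i=2: 13 = 2·6 + 1 (b=6); 6→7: 2·7 + 1 = 15; 15−1 = 14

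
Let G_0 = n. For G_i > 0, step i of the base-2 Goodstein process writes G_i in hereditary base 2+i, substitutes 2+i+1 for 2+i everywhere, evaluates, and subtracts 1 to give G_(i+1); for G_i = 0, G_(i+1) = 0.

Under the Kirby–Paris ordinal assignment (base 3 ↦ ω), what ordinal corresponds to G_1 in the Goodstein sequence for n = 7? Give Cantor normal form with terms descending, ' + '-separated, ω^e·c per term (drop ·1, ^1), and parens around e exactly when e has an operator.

base 2: 7 = 2^2 + 2 + 1; at 3: 3^3 + 3 + 1 = 31; next = 30
base 3: 30 = 3^3 + 3; at 4: 4^4 + 4 = 260; next = 259

ω^ω + ω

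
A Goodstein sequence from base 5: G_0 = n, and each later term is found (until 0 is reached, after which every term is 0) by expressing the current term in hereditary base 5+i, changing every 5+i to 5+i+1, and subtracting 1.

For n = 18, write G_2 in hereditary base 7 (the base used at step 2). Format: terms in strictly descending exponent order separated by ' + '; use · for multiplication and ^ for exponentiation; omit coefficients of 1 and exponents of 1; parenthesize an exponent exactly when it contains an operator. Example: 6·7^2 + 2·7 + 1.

3·7 + 1

[0] 18 ≡ 3·5 + 3 (base 5). Lift 6: 21. −1: 20.
[1] 20 ≡ 3·6 + 2 (base 6). Lift 7: 23. −1: 22.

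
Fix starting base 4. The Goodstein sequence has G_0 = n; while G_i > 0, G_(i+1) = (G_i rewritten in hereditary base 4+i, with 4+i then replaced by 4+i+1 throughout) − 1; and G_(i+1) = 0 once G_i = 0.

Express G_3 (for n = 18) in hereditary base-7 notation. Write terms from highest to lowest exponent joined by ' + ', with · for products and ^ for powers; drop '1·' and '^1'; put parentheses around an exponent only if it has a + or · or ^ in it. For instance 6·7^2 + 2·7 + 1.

6·7 + 6

step 0: 18 = 4^2 + 2; sub 5 for 4: 5^2 + 2; = 27; G_1 = 27−1 = 26
step 1: 26 = 5^2 + 1; sub 6 for 5: 6^2 + 1; = 37; G_2 = 37−1 = 36
step 2: 36 = 6^2; sub 7 for 6: 7^2; = 49; G_3 = 49−1 = 48
step 3: 48 = 6·7 + 6; sub 8 for 7: 6·8 + 6; = 54; G_4 = 54−1 = 53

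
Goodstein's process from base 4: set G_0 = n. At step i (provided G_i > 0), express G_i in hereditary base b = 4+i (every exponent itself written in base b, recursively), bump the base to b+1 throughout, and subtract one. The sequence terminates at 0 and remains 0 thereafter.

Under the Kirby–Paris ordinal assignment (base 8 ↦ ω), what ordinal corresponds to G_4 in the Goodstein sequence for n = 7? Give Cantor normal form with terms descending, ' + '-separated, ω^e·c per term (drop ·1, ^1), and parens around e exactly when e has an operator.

i=0: 7 = 4 + 3 (b=4); 4→5: 5 + 3 = 8; 8−1 = 7
i=1: 7 = 5 + 2 (b=5); 5→6: 6 + 2 = 8; 8−1 = 7
i=2: 7 = 6 + 1 (b=6); 6→7: 7 + 1 = 8; 8−1 = 7
i=3: 7 = 7 (b=7); 7→8: 8 = 8; 8−1 = 7
i=4: 7 = 7 (b=8); 8→9: 7 = 7; 7−1 = 6

7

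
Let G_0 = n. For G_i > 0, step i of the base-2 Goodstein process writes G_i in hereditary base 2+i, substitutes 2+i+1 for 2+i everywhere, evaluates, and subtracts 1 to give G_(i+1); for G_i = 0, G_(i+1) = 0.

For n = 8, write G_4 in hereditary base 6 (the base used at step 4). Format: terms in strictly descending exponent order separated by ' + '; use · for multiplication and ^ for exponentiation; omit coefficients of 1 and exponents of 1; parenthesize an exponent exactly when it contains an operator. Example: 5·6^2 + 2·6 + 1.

G_0=8  [base 2] 2^(2 + 1)  →[2↦3]→  3^(3 + 1) = 81  −1 ⇒ G_1=80
G_1=80  [base 3] 2·3^3 + 2·3^2 + 2·3 + 2  →[3↦4]→  2·4^4 + 2·4^2 + 2·4 + 2 = 554  −1 ⇒ G_2=553
G_2=553  [base 4] 2·4^4 + 2·4^2 + 2·4 + 1  →[4↦5]→  2·5^5 + 2·5^2 + 2·5 + 1 = 6311  −1 ⇒ G_3=6310
G_3=6310  [base 5] 2·5^5 + 2·5^2 + 2·5  →[5↦6]→  2·6^6 + 2·6^2 + 2·6 = 93396  −1 ⇒ G_4=93395
G_4=93395  [base 6] 2·6^6 + 2·6^2 + 6 + 5  →[6↦7]→  2·7^7 + 2·7^2 + 7 + 5 = 1647196  −1 ⇒ G_5=1647195

2·6^6 + 2·6^2 + 6 + 5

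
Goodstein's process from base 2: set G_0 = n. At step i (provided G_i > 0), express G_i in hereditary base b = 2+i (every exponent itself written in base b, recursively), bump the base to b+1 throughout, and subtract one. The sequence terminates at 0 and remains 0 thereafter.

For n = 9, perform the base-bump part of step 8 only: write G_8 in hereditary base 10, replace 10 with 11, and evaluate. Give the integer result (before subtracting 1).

(0) 9|_2 = 2^(2 + 1) + 1 ↦ 3^(3 + 1) + 1|_3 = 82 ⇒ 81
(1) 81|_3 = 3^(3 + 1) ↦ 4^(4 + 1)|_4 = 1024 ⇒ 1023
(2) 1023|_4 = 3·4^4 + 3·4^3 + 3·4^2 + 3·4 + 3 ↦ 3·5^5 + 3·5^3 + 3·5^2 + 3·5 + 3|_5 = 9843 ⇒ 9842
(3) 9842|_5 = 3·5^5 + 3·5^3 + 3·5^2 + 3·5 + 2 ↦ 3·6^6 + 3·6^3 + 3·6^2 + 3·6 + 2|_6 = 140744 ⇒ 140743
(4) 140743|_6 = 3·6^6 + 3·6^3 + 3·6^2 + 3·6 + 1 ↦ 3·7^7 + 3·7^3 + 3·7^2 + 3·7 + 1|_7 = 2471827 ⇒ 2471826
(5) 2471826|_7 = 3·7^7 + 3·7^3 + 3·7^2 + 3·7 ↦ 3·8^8 + 3·8^3 + 3·8^2 + 3·8|_8 = 50333400 ⇒ 50333399
(6) 50333399|_8 = 3·8^8 + 3·8^3 + 3·8^2 + 2·8 + 7 ↦ 3·9^9 + 3·9^3 + 3·9^2 + 2·9 + 7|_9 = 1162263922 ⇒ 1162263921
(7) 1162263921|_9 = 3·9^9 + 3·9^3 + 3·9^2 + 2·9 + 6 ↦ 3·10^10 + 3·10^3 + 3·10^2 + 2·10 + 6|_10 = 30000003326 ⇒ 30000003325

855935016216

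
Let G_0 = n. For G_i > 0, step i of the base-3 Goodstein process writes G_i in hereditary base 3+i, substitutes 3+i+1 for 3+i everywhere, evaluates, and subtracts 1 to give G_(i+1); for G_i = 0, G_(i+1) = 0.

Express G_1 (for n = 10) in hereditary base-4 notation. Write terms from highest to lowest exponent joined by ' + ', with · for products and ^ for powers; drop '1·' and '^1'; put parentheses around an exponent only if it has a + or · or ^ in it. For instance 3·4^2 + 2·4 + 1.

4^2

step 0: 10 = 3^2 + 1; sub 4 for 3: 4^2 + 1; = 17; G_1 = 17−1 = 16
step 1: 16 = 4^2; sub 5 for 4: 5^2; = 25; G_2 = 25−1 = 24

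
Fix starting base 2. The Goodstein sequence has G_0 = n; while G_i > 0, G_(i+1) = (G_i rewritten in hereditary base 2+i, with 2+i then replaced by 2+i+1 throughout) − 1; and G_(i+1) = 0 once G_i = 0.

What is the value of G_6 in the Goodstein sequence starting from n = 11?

i=0: 11 = 2^(2 + 1) + 2 + 1 (b=2); 2→3: 3^(3 + 1) + 3 + 1 = 85; 85−1 = 84
i=1: 84 = 3^(3 + 1) + 3 (b=3); 3→4: 4^(4 + 1) + 4 = 1028; 1028−1 = 1027
i=2: 1027 = 4^(4 + 1) + 3 (b=4); 4→5: 5^(5 + 1) + 3 = 15628; 15628−1 = 15627
i=3: 15627 = 5^(5 + 1) + 2 (b=5); 5→6: 6^(6 + 1) + 2 = 279938; 279938−1 = 279937
i=4: 279937 = 6^(6 + 1) + 1 (b=6); 6→7: 7^(7 + 1) + 1 = 5764802; 5764802−1 = 5764801
i=5: 5764801 = 7^(7 + 1) (b=7); 7→8: 8^(8 + 1) = 134217728; 134217728−1 = 134217727
i=6: 134217727 = 7·8^8 + 7·8^7 + 7·8^6 + 7·8^5 + 7·8^4 + 7·8^3 + 7·8^2 + 7·8 + 7 (b=8); 8→9: 7·9^9 + 7·9^7 + 7·9^6 + 7·9^5 + 7·9^4 + 7·9^3 + 7·9^2 + 7·9 + 7 = 2749609303; 2749609303−1 = 2749609302

134217727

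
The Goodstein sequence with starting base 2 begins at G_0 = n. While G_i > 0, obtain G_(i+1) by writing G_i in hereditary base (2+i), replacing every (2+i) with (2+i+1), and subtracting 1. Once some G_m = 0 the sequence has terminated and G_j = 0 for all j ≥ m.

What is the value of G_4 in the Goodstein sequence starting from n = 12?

280019

i=0: 12 = 2^(2 + 1) + 2^2 (b=2); 2→3: 3^(3 + 1) + 3^3 = 108; 108−1 = 107
i=1: 107 = 3^(3 + 1) + 2·3^2 + 2·3 + 2 (b=3); 3→4: 4^(4 + 1) + 2·4^2 + 2·4 + 2 = 1066; 1066−1 = 1065
i=2: 1065 = 4^(4 + 1) + 2·4^2 + 2·4 + 1 (b=4); 4→5: 5^(5 + 1) + 2·5^2 + 2·5 + 1 = 15686; 15686−1 = 15685
i=3: 15685 = 5^(5 + 1) + 2·5^2 + 2·5 (b=5); 5→6: 6^(6 + 1) + 2·6^2 + 2·6 = 280020; 280020−1 = 280019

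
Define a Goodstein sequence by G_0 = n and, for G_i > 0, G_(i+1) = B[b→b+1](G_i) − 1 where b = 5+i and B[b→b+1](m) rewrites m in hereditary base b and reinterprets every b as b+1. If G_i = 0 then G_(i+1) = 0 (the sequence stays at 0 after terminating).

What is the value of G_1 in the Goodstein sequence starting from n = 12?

G_0=12  [base 5] 2·5 + 2  →[5↦6]→  2·6 + 2 = 14  −1 ⇒ G_1=13
G_1=13  [base 6] 2·6 + 1  →[6↦7]→  2·7 + 1 = 15  −1 ⇒ G_2=14

13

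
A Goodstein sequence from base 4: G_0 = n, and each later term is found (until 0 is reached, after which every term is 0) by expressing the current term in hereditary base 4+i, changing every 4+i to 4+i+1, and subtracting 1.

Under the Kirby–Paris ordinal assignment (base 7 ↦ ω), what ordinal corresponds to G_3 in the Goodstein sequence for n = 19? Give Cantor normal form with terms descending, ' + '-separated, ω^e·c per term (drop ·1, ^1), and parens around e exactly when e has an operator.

[0] 19 ≡ 4^2 + 3 (base 4). Lift 5: 28. −1: 27.
[1] 27 ≡ 5^2 + 2 (base 5). Lift 6: 38. −1: 37.
[2] 37 ≡ 6^2 + 1 (base 6). Lift 7: 50. −1: 49.
[3] 49 ≡ 7^2 (base 7). Lift 8: 64. −1: 63.

ω^2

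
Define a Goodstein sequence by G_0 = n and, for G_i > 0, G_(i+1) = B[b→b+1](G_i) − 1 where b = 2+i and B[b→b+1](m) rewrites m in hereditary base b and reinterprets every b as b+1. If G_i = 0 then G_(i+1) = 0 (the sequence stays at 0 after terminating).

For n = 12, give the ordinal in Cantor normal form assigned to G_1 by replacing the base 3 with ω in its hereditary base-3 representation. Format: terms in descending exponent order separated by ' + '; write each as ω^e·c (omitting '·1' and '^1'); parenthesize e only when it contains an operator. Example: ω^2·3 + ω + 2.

ω^(ω + 1) + ω^2·2 + ω·2 + 2

G_0=12  [base 2] 2^(2 + 1) + 2^2  →[2↦3]→  3^(3 + 1) + 3^3 = 108  −1 ⇒ G_1=107
G_1=107  [base 3] 3^(3 + 1) + 2·3^2 + 2·3 + 2  →[3↦4]→  4^(4 + 1) + 2·4^2 + 2·4 + 2 = 1066  −1 ⇒ G_2=1065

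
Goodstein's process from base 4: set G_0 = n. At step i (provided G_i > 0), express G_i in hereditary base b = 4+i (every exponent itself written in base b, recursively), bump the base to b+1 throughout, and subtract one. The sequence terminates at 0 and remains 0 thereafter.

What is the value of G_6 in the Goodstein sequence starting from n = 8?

9

G_0=8  [base 4] 2·4  →[4↦5]→  2·5 = 10  −1 ⇒ G_1=9
G_1=9  [base 5] 5 + 4  →[5↦6]→  6 + 4 = 10  −1 ⇒ G_2=9
G_2=9  [base 6] 6 + 3  →[6↦7]→  7 + 3 = 10  −1 ⇒ G_3=9
G_3=9  [base 7] 7 + 2  →[7↦8]→  8 + 2 = 10  −1 ⇒ G_4=9
G_4=9  [base 8] 8 + 1  →[8↦9]→  9 + 1 = 10  −1 ⇒ G_5=9
G_5=9  [base 9] 9  →[9↦10]→  10 = 10  −1 ⇒ G_6=9
G_6=9  [base 10] 9  →[10↦11]→  9 = 9  −1 ⇒ G_7=8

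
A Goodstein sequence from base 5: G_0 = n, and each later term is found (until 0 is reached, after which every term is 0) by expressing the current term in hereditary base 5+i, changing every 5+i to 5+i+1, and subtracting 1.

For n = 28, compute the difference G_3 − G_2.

14

step 0: 28 = 5^2 + 3; sub 6 for 5: 6^2 + 3; = 39; G_1 = 39−1 = 38
step 1: 38 = 6^2 + 2; sub 7 for 6: 7^2 + 2; = 51; G_2 = 51−1 = 50
step 2: 50 = 7^2 + 1; sub 8 for 7: 8^2 + 1; = 65; G_3 = 65−1 = 64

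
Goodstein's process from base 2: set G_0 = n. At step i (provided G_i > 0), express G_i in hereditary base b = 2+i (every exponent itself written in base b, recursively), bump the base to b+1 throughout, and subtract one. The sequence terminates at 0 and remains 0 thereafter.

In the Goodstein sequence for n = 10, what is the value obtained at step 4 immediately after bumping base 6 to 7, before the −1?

4215755

[0] 10 ≡ 2^(2 + 1) + 2 (base 2). Lift 3: 84. −1: 83.
[1] 83 ≡ 3^(3 + 1) + 2 (base 3). Lift 4: 1026. −1: 1025.
[2] 1025 ≡ 4^(4 + 1) + 1 (base 4). Lift 5: 15626. −1: 15625.
[3] 15625 ≡ 5^(5 + 1) (base 5). Lift 6: 279936. −1: 279935.
[4] 279935 ≡ 5·6^6 + 5·6^5 + 5·6^4 + 5·6^3 + 5·6^2 + 5·6 + 5 (base 6). Lift 7: 4215755. −1: 4215754.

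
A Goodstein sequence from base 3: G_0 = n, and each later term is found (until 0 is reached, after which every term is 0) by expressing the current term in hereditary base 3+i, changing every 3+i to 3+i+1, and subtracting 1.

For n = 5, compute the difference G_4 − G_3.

step 0: 5 = 3 + 2; sub 4 for 3: 4 + 2; = 6; G_1 = 6−1 = 5
step 1: 5 = 4 + 1; sub 5 for 4: 5 + 1; = 6; G_2 = 6−1 = 5
step 2: 5 = 5; sub 6 for 5: 6; = 6; G_3 = 6−1 = 5
step 3: 5 = 5; sub 7 for 6: 5; = 5; G_4 = 5−1 = 4

-1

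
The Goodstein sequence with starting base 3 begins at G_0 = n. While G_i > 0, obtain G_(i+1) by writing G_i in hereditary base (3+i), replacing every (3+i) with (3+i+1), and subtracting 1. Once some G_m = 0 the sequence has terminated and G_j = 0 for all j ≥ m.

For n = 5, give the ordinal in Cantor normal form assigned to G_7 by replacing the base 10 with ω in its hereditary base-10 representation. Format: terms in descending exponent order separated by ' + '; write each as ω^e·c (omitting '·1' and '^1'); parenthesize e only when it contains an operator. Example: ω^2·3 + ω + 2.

1

(0) 5|_3 = 3 + 2 ↦ 4 + 2|_4 = 6 ⇒ 5
(1) 5|_4 = 4 + 1 ↦ 5 + 1|_5 = 6 ⇒ 5
(2) 5|_5 = 5 ↦ 6|_6 = 6 ⇒ 5
(3) 5|_6 = 5 ↦ 5|_7 = 5 ⇒ 4
(4) 4|_7 = 4 ↦ 4|_8 = 4 ⇒ 3
(5) 3|_8 = 3 ↦ 3|_9 = 3 ⇒ 2
(6) 2|_9 = 2 ↦ 2|_10 = 2 ⇒ 1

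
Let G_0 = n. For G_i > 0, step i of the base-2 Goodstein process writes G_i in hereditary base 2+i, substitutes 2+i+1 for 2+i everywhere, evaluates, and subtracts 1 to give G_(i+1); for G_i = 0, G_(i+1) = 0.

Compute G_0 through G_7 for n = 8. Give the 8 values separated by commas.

8, 80, 553, 6310, 93395, 1647195, 33554571, 774841151

base 2: 8 = 2^(2 + 1); at 3: 3^(3 + 1) = 81; next = 80
base 3: 80 = 2·3^3 + 2·3^2 + 2·3 + 2; at 4: 2·4^4 + 2·4^2 + 2·4 + 2 = 554; next = 553
base 4: 553 = 2·4^4 + 2·4^2 + 2·4 + 1; at 5: 2·5^5 + 2·5^2 + 2·5 + 1 = 6311; next = 6310
base 5: 6310 = 2·5^5 + 2·5^2 + 2·5; at 6: 2·6^6 + 2·6^2 + 2·6 = 93396; next = 93395
base 6: 93395 = 2·6^6 + 2·6^2 + 6 + 5; at 7: 2·7^7 + 2·7^2 + 7 + 5 = 1647196; next = 1647195
base 7: 1647195 = 2·7^7 + 2·7^2 + 7 + 4; at 8: 2·8^8 + 2·8^2 + 8 + 4 = 33554572; next = 33554571
base 8: 33554571 = 2·8^8 + 2·8^2 + 8 + 3; at 9: 2·9^9 + 2·9^2 + 9 + 3 = 774841152; next = 774841151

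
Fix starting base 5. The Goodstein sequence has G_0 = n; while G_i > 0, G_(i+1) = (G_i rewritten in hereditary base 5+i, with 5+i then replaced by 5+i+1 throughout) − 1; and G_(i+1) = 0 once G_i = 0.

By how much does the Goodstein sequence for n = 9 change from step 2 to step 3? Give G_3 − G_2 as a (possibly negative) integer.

G_0 = 9. HB_5(9) = 5 + 4. Bump = 10. G_1 = 9.
G_1 = 9. HB_6(9) = 6 + 3. Bump = 10. G_2 = 9.
G_2 = 9. HB_7(9) = 7 + 2. Bump = 10. G_3 = 9.

0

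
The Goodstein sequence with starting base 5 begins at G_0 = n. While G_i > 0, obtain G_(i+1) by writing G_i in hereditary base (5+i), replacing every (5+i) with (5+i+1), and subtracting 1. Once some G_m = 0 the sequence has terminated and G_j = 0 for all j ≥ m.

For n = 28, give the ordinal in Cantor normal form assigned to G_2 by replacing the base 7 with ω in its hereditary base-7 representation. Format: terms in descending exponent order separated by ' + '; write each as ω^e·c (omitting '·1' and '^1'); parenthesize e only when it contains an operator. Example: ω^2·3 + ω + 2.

base 5: 28 = 5^2 + 3; at 6: 6^2 + 3 = 39; next = 38
base 6: 38 = 6^2 + 2; at 7: 7^2 + 2 = 51; next = 50

ω^2 + 1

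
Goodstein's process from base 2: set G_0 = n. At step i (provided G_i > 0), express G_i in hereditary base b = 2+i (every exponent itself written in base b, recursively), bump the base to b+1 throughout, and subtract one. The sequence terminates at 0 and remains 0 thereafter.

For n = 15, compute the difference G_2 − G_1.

1172

G_0=15  [base 2] 2^(2 + 1) + 2^2 + 2 + 1  →[2↦3]→  3^(3 + 1) + 3^3 + 3 + 1 = 112  −1 ⇒ G_1=111
G_1=111  [base 3] 3^(3 + 1) + 3^3 + 3  →[3↦4]→  4^(4 + 1) + 4^4 + 4 = 1284  −1 ⇒ G_2=1283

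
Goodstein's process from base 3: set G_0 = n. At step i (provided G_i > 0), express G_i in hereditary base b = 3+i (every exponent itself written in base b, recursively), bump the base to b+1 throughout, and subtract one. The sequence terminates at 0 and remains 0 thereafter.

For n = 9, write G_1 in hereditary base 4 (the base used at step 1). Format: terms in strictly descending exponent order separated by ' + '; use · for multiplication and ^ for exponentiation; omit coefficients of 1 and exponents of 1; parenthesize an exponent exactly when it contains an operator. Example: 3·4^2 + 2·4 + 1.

G_0 = 9. HB_3(9) = 3^2. Bump = 16. G_1 = 15.
G_1 = 15. HB_4(15) = 3·4 + 3. Bump = 18. G_2 = 17.

3·4 + 3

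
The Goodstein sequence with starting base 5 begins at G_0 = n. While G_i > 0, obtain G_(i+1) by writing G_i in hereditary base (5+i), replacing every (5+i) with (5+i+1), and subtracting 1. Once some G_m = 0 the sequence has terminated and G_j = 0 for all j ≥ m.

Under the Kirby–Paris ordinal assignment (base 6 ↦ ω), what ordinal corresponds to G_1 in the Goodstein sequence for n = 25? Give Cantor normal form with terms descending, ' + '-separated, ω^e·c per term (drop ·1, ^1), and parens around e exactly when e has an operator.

ω·5 + 5

25 —HB5→ 5^2 —bump→ 6^2 = 36 —(−1)→ 35
35 —HB6→ 5·6 + 5 —bump→ 5·7 + 5 = 40 —(−1)→ 39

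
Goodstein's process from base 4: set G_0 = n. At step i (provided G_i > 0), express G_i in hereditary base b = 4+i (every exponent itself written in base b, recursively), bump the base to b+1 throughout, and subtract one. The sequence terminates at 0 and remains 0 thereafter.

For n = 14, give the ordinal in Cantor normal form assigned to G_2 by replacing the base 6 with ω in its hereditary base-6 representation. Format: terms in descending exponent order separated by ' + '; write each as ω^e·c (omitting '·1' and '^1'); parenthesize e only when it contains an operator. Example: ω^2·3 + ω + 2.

step 0: 14 = 3·4 + 2; sub 5 for 4: 3·5 + 2; = 17; G_1 = 17−1 = 16
step 1: 16 = 3·5 + 1; sub 6 for 5: 3·6 + 1; = 19; G_2 = 19−1 = 18
step 2: 18 = 3·6; sub 7 for 6: 3·7; = 21; G_3 = 21−1 = 20

ω·3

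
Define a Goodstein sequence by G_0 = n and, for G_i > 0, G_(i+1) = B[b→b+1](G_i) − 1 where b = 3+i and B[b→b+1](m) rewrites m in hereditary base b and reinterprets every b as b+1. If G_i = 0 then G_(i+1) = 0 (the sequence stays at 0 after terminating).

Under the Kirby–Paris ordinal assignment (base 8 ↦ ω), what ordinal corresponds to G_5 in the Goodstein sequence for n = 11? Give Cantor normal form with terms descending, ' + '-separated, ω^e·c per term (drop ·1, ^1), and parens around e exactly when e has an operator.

G_0 = 11. HB_3(11) = 3^2 + 2. Bump = 18. G_1 = 17.
G_1 = 17. HB_4(17) = 4^2 + 1. Bump = 26. G_2 = 25.
G_2 = 25. HB_5(25) = 5^2. Bump = 36. G_3 = 35.
G_3 = 35. HB_6(35) = 5·6 + 5. Bump = 40. G_4 = 39.
G_4 = 39. HB_7(39) = 5·7 + 4. Bump = 44. G_5 = 43.
G_5 = 43. HB_8(43) = 5·8 + 3. Bump = 48. G_6 = 47.

ω·5 + 3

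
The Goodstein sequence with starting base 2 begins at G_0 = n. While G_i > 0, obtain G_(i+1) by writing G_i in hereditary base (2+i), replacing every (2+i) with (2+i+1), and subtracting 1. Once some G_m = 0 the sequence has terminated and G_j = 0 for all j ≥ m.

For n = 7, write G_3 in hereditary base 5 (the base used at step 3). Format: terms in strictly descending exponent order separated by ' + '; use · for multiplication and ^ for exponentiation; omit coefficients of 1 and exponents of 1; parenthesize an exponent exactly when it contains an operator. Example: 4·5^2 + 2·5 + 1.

5^5 + 2

7 —HB2→ 2^2 + 2 + 1 —bump→ 3^3 + 3 + 1 = 31 —(−1)→ 30
30 —HB3→ 3^3 + 3 —bump→ 4^4 + 4 = 260 —(−1)→ 259
259 —HB4→ 4^4 + 3 —bump→ 5^5 + 3 = 3128 —(−1)→ 3127
3127 —HB5→ 5^5 + 2 —bump→ 6^6 + 2 = 46658 —(−1)→ 46657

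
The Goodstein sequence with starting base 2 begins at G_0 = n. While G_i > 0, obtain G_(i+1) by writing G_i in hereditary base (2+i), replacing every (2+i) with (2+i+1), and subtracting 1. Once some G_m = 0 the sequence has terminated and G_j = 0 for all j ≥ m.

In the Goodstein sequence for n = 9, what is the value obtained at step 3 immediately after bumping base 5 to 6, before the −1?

140744

G_0 = 9. HB_2(9) = 2^(2 + 1) + 1. Bump = 82. G_1 = 81.
G_1 = 81. HB_3(81) = 3^(3 + 1). Bump = 1024. G_2 = 1023.
G_2 = 1023. HB_4(1023) = 3·4^4 + 3·4^3 + 3·4^2 + 3·4 + 3. Bump = 9843. G_3 = 9842.
G_3 = 9842. HB_5(9842) = 3·5^5 + 3·5^3 + 3·5^2 + 3·5 + 2. Bump = 140744. G_4 = 140743.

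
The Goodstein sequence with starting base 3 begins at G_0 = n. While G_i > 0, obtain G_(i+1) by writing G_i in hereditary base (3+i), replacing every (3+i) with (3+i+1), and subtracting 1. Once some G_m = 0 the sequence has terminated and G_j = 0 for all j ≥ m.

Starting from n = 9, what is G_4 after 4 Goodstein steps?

21

9 —HB3→ 3^2 —bump→ 4^2 = 16 —(−1)→ 15
15 —HB4→ 3·4 + 3 —bump→ 3·5 + 3 = 18 —(−1)→ 17
17 —HB5→ 3·5 + 2 —bump→ 3·6 + 2 = 20 —(−1)→ 19
19 —HB6→ 3·6 + 1 —bump→ 3·7 + 1 = 22 —(−1)→ 21
21 —HB7→ 3·7 —bump→ 3·8 = 24 —(−1)→ 23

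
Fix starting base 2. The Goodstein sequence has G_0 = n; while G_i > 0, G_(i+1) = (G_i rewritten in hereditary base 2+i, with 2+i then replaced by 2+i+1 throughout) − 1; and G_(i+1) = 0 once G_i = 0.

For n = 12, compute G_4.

step 0: 12 = 2^(2 + 1) + 2^2; sub 3 for 2: 3^(3 + 1) + 3^3; = 108; G_1 = 108−1 = 107
step 1: 107 = 3^(3 + 1) + 2·3^2 + 2·3 + 2; sub 4 for 3: 4^(4 + 1) + 2·4^2 + 2·4 + 2; = 1066; G_2 = 1066−1 = 1065
step 2: 1065 = 4^(4 + 1) + 2·4^2 + 2·4 + 1; sub 5 for 4: 5^(5 + 1) + 2·5^2 + 2·5 + 1; = 15686; G_3 = 15686−1 = 15685
step 3: 15685 = 5^(5 + 1) + 2·5^2 + 2·5; sub 6 for 5: 6^(6 + 1) + 2·6^2 + 2·6; = 280020; G_4 = 280020−1 = 280019

280019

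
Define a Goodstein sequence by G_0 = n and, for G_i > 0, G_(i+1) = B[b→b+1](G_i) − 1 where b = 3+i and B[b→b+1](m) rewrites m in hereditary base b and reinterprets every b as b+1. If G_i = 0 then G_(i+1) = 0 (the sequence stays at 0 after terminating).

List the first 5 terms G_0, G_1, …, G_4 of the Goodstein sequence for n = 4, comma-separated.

base 3: 4 = 3 + 1; at 4: 4 + 1 = 5; next = 4
base 4: 4 = 4; at 5: 5 = 5; next = 4
base 5: 4 = 4; at 6: 4 = 4; next = 3
base 6: 3 = 3; at 7: 3 = 3; next = 2

4, 4, 4, 3, 2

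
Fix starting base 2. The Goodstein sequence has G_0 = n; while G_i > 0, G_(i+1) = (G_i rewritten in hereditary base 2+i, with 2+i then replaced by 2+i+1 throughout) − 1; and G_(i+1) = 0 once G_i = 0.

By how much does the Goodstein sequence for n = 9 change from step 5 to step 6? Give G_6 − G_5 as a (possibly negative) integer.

47861573

G_0=9  [base 2] 2^(2 + 1) + 1  →[2↦3]→  3^(3 + 1) + 1 = 82  −1 ⇒ G_1=81
G_1=81  [base 3] 3^(3 + 1)  →[3↦4]→  4^(4 + 1) = 1024  −1 ⇒ G_2=1023
G_2=1023  [base 4] 3·4^4 + 3·4^3 + 3·4^2 + 3·4 + 3  →[4↦5]→  3·5^5 + 3·5^3 + 3·5^2 + 3·5 + 3 = 9843  −1 ⇒ G_3=9842
G_3=9842  [base 5] 3·5^5 + 3·5^3 + 3·5^2 + 3·5 + 2  →[5↦6]→  3·6^6 + 3·6^3 + 3·6^2 + 3·6 + 2 = 140744  −1 ⇒ G_4=140743
G_4=140743  [base 6] 3·6^6 + 3·6^3 + 3·6^2 + 3·6 + 1  →[6↦7]→  3·7^7 + 3·7^3 + 3·7^2 + 3·7 + 1 = 2471827  −1 ⇒ G_5=2471826
G_5=2471826  [base 7] 3·7^7 + 3·7^3 + 3·7^2 + 3·7  →[7↦8]→  3·8^8 + 3·8^3 + 3·8^2 + 3·8 = 50333400  −1 ⇒ G_6=50333399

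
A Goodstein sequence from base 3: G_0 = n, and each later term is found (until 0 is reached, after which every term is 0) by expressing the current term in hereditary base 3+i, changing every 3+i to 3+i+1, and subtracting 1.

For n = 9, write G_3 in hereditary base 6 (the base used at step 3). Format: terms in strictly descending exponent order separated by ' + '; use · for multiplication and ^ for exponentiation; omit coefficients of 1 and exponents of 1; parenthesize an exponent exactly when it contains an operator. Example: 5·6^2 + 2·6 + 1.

step 0: 9 = 3^2; sub 4 for 3: 4^2; = 16; G_1 = 16−1 = 15
step 1: 15 = 3·4 + 3; sub 5 for 4: 3·5 + 3; = 18; G_2 = 18−1 = 17
step 2: 17 = 3·5 + 2; sub 6 for 5: 3·6 + 2; = 20; G_3 = 20−1 = 19
step 3: 19 = 3·6 + 1; sub 7 for 6: 3·7 + 1; = 22; G_4 = 22−1 = 21

3·6 + 1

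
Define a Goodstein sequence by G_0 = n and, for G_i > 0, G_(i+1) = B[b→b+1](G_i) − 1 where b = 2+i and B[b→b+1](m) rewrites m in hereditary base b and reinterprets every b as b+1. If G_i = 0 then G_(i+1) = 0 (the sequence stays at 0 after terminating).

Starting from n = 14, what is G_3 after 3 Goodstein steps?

18750

14 —HB2→ 2^(2 + 1) + 2^2 + 2 —bump→ 3^(3 + 1) + 3^3 + 3 = 111 —(−1)→ 110
110 —HB3→ 3^(3 + 1) + 3^3 + 2 —bump→ 4^(4 + 1) + 4^4 + 2 = 1282 —(−1)→ 1281
1281 —HB4→ 4^(4 + 1) + 4^4 + 1 —bump→ 5^(5 + 1) + 5^5 + 1 = 18751 —(−1)→ 18750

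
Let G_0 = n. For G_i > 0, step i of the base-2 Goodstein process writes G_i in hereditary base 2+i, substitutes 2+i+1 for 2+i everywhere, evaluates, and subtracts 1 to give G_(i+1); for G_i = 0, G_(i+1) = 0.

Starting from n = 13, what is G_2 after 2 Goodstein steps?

(0) 13|_2 = 2^(2 + 1) + 2^2 + 1 ↦ 3^(3 + 1) + 3^3 + 1|_3 = 109 ⇒ 108
(1) 108|_3 = 3^(3 + 1) + 3^3 ↦ 4^(4 + 1) + 4^4|_4 = 1280 ⇒ 1279
(2) 1279|_4 = 4^(4 + 1) + 3·4^3 + 3·4^2 + 3·4 + 3 ↦ 5^(5 + 1) + 3·5^3 + 3·5^2 + 3·5 + 3|_5 = 16093 ⇒ 16092

1279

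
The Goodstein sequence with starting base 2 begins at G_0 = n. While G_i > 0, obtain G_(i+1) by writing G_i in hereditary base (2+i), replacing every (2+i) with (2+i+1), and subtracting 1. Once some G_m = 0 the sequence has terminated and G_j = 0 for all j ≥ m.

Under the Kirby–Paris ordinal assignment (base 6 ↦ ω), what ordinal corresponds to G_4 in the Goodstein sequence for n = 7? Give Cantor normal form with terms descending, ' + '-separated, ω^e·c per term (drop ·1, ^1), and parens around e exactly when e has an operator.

[0] 7 ≡ 2^2 + 2 + 1 (base 2). Lift 3: 31. −1: 30.
[1] 30 ≡ 3^3 + 3 (base 3). Lift 4: 260. −1: 259.
[2] 259 ≡ 4^4 + 3 (base 4). Lift 5: 3128. −1: 3127.
[3] 3127 ≡ 5^5 + 2 (base 5). Lift 6: 46658. −1: 46657.
[4] 46657 ≡ 6^6 + 1 (base 6). Lift 7: 823544. −1: 823543.

ω^ω + 1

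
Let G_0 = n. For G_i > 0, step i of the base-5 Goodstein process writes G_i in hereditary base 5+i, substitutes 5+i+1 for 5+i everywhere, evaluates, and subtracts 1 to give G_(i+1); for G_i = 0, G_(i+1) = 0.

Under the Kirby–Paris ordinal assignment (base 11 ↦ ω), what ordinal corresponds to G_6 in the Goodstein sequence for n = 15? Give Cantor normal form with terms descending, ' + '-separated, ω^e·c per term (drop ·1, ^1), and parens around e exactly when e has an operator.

step 0: 15 = 3·5; sub 6 for 5: 3·6; = 18; G_1 = 18−1 = 17
step 1: 17 = 2·6 + 5; sub 7 for 6: 2·7 + 5; = 19; G_2 = 19−1 = 18
step 2: 18 = 2·7 + 4; sub 8 for 7: 2·8 + 4; = 20; G_3 = 20−1 = 19
step 3: 19 = 2·8 + 3; sub 9 for 8: 2·9 + 3; = 21; G_4 = 21−1 = 20
step 4: 20 = 2·9 + 2; sub 10 for 9: 2·10 + 2; = 22; G_5 = 22−1 = 21
step 5: 21 = 2·10 + 1; sub 11 for 10: 2·11 + 1; = 23; G_6 = 23−1 = 22

ω·2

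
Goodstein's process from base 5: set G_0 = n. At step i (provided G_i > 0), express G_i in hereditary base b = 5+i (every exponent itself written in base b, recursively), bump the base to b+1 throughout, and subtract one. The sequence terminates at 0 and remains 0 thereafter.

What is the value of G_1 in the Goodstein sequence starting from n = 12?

G_0 = 12. HB_5(12) = 2·5 + 2. Bump = 14. G_1 = 13.
G_1 = 13. HB_6(13) = 2·6 + 1. Bump = 15. G_2 = 14.

13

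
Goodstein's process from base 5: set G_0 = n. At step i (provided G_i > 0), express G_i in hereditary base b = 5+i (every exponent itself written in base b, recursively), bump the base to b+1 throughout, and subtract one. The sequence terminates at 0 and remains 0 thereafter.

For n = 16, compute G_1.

18

16 —HB5→ 3·5 + 1 —bump→ 3·6 + 1 = 19 —(−1)→ 18
18 —HB6→ 3·6 —bump→ 3·7 = 21 —(−1)→ 20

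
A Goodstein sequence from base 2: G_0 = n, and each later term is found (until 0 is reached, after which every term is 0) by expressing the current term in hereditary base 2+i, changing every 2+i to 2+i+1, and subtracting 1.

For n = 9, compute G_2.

9 —HB2→ 2^(2 + 1) + 1 —bump→ 3^(3 + 1) + 1 = 82 —(−1)→ 81
81 —HB3→ 3^(3 + 1) —bump→ 4^(4 + 1) = 1024 —(−1)→ 1023
1023 —HB4→ 3·4^4 + 3·4^3 + 3·4^2 + 3·4 + 3 —bump→ 3·5^5 + 3·5^3 + 3·5^2 + 3·5 + 3 = 9843 —(−1)→ 9842

1023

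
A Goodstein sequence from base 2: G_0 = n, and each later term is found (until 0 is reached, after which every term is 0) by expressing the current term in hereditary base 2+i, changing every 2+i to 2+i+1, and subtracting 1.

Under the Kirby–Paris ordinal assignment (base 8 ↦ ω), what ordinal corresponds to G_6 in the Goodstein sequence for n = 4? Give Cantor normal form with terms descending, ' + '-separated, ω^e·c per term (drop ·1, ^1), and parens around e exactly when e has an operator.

ω^2·2 + ω + 3

step 0: 4 = 2^2; sub 3 for 2: 3^3; = 27; G_1 = 27−1 = 26
step 1: 26 = 2·3^2 + 2·3 + 2; sub 4 for 3: 2·4^2 + 2·4 + 2; = 42; G_2 = 42−1 = 41
step 2: 41 = 2·4^2 + 2·4 + 1; sub 5 for 4: 2·5^2 + 2·5 + 1; = 61; G_3 = 61−1 = 60
step 3: 60 = 2·5^2 + 2·5; sub 6 for 5: 2·6^2 + 2·6; = 84; G_4 = 84−1 = 83
step 4: 83 = 2·6^2 + 6 + 5; sub 7 for 6: 2·7^2 + 7 + 5; = 110; G_5 = 110−1 = 109
step 5: 109 = 2·7^2 + 7 + 4; sub 8 for 7: 2·8^2 + 8 + 4; = 140; G_6 = 140−1 = 139
step 6: 139 = 2·8^2 + 8 + 3; sub 9 for 8: 2·9^2 + 9 + 3; = 174; G_7 = 174−1 = 173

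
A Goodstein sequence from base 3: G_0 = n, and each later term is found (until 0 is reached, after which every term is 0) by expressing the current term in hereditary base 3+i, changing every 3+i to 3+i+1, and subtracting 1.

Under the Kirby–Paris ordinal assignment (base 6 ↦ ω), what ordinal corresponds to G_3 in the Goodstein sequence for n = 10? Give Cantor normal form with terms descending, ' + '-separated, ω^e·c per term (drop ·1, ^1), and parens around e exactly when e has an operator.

G_0 = 10. HB_3(10) = 3^2 + 1. Bump = 17. G_1 = 16.
G_1 = 16. HB_4(16) = 4^2. Bump = 25. G_2 = 24.
G_2 = 24. HB_5(24) = 4·5 + 4. Bump = 28. G_3 = 27.
G_3 = 27. HB_6(27) = 4·6 + 3. Bump = 31. G_4 = 30.

ω·4 + 3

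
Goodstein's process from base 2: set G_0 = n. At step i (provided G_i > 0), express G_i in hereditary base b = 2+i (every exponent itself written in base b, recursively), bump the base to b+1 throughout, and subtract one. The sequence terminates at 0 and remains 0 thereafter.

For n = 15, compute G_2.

1283

15 —HB2→ 2^(2 + 1) + 2^2 + 2 + 1 —bump→ 3^(3 + 1) + 3^3 + 3 + 1 = 112 —(−1)→ 111
111 —HB3→ 3^(3 + 1) + 3^3 + 3 —bump→ 4^(4 + 1) + 4^4 + 4 = 1284 —(−1)→ 1283
1283 —HB4→ 4^(4 + 1) + 4^4 + 3 —bump→ 5^(5 + 1) + 5^5 + 3 = 18753 —(−1)→ 18752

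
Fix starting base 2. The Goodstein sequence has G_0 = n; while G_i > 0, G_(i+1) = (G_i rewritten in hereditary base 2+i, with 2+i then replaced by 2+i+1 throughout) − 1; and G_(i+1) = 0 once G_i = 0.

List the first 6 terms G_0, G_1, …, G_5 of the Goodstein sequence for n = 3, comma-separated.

(0) 3|_2 = 2 + 1 ↦ 3 + 1|_3 = 4 ⇒ 3
(1) 3|_3 = 3 ↦ 4|_4 = 4 ⇒ 3
(2) 3|_4 = 3 ↦ 3|_5 = 3 ⇒ 2
(3) 2|_5 = 2 ↦ 2|_6 = 2 ⇒ 1
(4) 1|_6 = 1 ↦ 1|_7 = 1 ⇒ 0

3, 3, 3, 2, 1, 0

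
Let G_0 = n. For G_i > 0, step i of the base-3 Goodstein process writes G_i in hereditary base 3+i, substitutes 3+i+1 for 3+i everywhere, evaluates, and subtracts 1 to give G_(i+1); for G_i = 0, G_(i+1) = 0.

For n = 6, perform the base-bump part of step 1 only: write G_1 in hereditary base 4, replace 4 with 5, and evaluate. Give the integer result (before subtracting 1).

8

G_0=6  [base 3] 2·3  →[3↦4]→  2·4 = 8  −1 ⇒ G_1=7
G_1=7  [base 4] 4 + 3  →[4↦5]→  5 + 3 = 8  −1 ⇒ G_2=7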